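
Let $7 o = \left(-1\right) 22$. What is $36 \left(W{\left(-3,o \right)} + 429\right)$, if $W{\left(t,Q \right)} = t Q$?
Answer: $\frac{110484}{7} \approx 15783.0$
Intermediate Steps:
$o = - \frac{22}{7}$ ($o = \frac{\left(-1\right) 22}{7} = \frac{1}{7} \left(-22\right) = - \frac{22}{7} \approx -3.1429$)
$W{\left(t,Q \right)} = Q t$
$36 \left(W{\left(-3,o \right)} + 429\right) = 36 \left(\left(- \frac{22}{7}\right) \left(-3\right) + 429\right) = 36 \left(\frac{66}{7} + 429\right) = 36 \cdot \frac{3069}{7} = \frac{110484}{7}$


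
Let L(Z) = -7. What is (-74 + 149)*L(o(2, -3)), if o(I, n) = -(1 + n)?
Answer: -525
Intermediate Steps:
o(I, n) = -1 - n
(-74 + 149)*L(o(2, -3)) = (-74 + 149)*(-7) = 75*(-7) = -525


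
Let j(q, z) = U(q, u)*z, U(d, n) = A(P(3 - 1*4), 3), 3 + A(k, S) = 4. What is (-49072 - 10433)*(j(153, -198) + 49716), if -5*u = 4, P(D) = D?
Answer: -2946568590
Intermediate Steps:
u = -⅘ (u = -⅕*4 = -⅘ ≈ -0.80000)
A(k, S) = 1 (A(k, S) = -3 + 4 = 1)
U(d, n) = 1
j(q, z) = z (j(q, z) = 1*z = z)
(-49072 - 10433)*(j(153, -198) + 49716) = (-49072 - 10433)*(-198 + 49716) = -59505*49518 = -2946568590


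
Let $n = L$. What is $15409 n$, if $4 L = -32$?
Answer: $-123272$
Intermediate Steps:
$L = -8$ ($L = \frac{1}{4} \left(-32\right) = -8$)
$n = -8$
$15409 n = 15409 \left(-8\right) = -123272$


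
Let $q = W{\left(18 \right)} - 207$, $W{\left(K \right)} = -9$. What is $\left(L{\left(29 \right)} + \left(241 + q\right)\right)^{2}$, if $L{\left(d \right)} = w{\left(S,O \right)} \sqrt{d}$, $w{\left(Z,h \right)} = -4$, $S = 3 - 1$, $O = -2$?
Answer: $1089 - 200 \sqrt{29} \approx 11.967$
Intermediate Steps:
$S = 2$ ($S = 3 - 1 = 2$)
$L{\left(d \right)} = - 4 \sqrt{d}$
$q = -216$ ($q = -9 - 207 = -216$)
$\left(L{\left(29 \right)} + \left(241 + q\right)\right)^{2} = \left(- 4 \sqrt{29} + \left(241 - 216\right)\right)^{2} = \left(- 4 \sqrt{29} + 25\right)^{2} = \left(25 - 4 \sqrt{29}\right)^{2}$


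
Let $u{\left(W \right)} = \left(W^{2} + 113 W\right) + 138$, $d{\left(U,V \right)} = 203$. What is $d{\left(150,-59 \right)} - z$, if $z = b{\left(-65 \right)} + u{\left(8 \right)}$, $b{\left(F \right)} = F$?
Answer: $-838$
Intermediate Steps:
$u{\left(W \right)} = 138 + W^{2} + 113 W$
$z = 1041$ ($z = -65 + \left(138 + 8^{2} + 113 \cdot 8\right) = -65 + \left(138 + 64 + 904\right) = -65 + 1106 = 1041$)
$d{\left(150,-59 \right)} - z = 203 - 1041 = -838$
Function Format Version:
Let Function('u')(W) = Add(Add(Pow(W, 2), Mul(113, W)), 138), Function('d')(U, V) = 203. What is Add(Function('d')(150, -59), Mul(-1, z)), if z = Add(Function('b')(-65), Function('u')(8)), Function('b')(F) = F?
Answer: -838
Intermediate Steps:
Function('u')(W) = Add(138, Pow(W, 2), Mul(113, W))
z = 1041 (z = Add(-65, Add(138, Pow(8, 2), Mul(113, 8))) = Add(-65, Add(138, 64, 904)) = Add(-65, 1106) = 1041)
Add(Function('d')(150, -59), Mul(-1, z)) = Add(203, Mul(-1, 1041)) = Add(203, -1041) = -838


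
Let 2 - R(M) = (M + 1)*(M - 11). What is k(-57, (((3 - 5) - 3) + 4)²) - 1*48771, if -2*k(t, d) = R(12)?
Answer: -97531/2 ≈ -48766.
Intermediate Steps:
R(M) = 2 - (1 + M)*(-11 + M) (R(M) = 2 - (M + 1)*(M - 11) = 2 - (1 + M)*(-11 + M))
k(t, d) = 11/2 (k(t, d) = -(13 - 1*12² + 10*12)/2 = -(13 - 1*144 + 120)/2 = -(13 - 144 + 120)/2 = -½*(-11) = 11/2)
k(-57, (((3 - 5) - 3) + 4)²) - 1*48771 = 11/2 - 1*48771 = 11/2 - 48771 = -97531/2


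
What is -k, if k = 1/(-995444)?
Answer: 1/995444 ≈ 1.0046e-6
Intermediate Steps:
k = -1/995444 ≈ -1.0046e-6
-k = -1*(-1/995444) = 1/995444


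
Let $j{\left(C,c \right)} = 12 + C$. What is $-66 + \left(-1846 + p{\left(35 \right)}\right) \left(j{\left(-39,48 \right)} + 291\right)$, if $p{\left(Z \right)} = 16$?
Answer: $-483186$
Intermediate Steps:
$-66 + \left(-1846 + p{\left(35 \right)}\right) \left(j{\left(-39,48 \right)} + 291\right) = -66 + \left(-1846 + 16\right) \left(\left(12 - 39\right) + 291\right) = -66 - 1830 \left(-27 + 291\right) = -66 - 483120 = -483186$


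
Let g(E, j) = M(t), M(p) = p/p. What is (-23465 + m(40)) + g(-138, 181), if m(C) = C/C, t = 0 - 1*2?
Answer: -23463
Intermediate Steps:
t = -2 (t = 0 - 2 = -2)
M(p) = 1
g(E, j) = 1
m(C) = 1
(-23465 + m(40)) + g(-138, 181) = (-23465 + 1) + 1 = -23464 + 1 = -23463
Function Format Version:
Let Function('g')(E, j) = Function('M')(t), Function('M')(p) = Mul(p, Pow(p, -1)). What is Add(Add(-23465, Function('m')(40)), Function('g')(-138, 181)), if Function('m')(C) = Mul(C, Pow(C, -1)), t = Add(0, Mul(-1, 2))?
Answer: -23463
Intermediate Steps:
t = -2 (t = Add(0, -2) = -2)
Function('M')(p) = 1
Function('g')(E, j) = 1
Function('m')(C) = 1
Add(Add(-23465, Function('m')(40)), Function('g')(-138, 181)) = Add(Add(-23465, 1), 1) = Add(-23464, 1) = -23463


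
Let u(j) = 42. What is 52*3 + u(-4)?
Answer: 198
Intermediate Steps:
52*3 + u(-4) = 52*3 + 42 = 156 + 42 = 198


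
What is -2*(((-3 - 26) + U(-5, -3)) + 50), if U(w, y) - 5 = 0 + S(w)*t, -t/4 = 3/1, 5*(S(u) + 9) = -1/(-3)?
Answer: -1332/5 ≈ -266.40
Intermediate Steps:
S(u) = -134/15 (S(u) = -9 + (-1/(-3))/5 = -9 + (-1*(-1/3))/5 = -9 + (1/5)*(1/3) = -9 + 1/15 = -134/15)
t = -12 (t = -12/1 = -12 ≈ -12.000)
U(w, y) = 561/5 (U(w, y) = 5 + (0 - 134/15*(-12)) = 5 + (0 + 536/5) = 5 + 536/5 = 561/5)
-2*(((-3 - 26) + U(-5, -3)) + 50) = -2*(((-3 - 26) + 561/5) + 50) = -2*((-29 + 561/5) + 50) = -2*(416/5 + 50) = -2*666/5 = -1332/5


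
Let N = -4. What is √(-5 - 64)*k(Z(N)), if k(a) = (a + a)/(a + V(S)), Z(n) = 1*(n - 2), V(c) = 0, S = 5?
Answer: 2*I*√69 ≈ 16.613*I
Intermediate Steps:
Z(n) = -2 + n (Z(n) = 1*(-2 + n) = -2 + n)
k(a) = 2 (k(a) = (a + a)/(a + 0) = (2*a)/a = 2)
√(-5 - 64)*k(Z(N)) = √(-5 - 64)*2 = √(-69)*2 = (I*√69)*2 = 2*I*√69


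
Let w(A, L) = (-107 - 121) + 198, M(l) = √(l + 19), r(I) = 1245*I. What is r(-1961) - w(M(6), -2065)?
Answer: -2441415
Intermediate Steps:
M(l) = √(19 + l)
w(A, L) = -30 (w(A, L) = -228 + 198 = -30)
r(-1961) - w(M(6), -2065) = 1245*(-1961) - 1*(-30) = -2441445 + 30 = -2441415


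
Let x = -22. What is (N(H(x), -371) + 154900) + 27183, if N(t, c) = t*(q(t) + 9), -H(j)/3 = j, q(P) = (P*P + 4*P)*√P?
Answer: 182677 + 304920*√66 ≈ 2.6599e+6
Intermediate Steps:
q(P) = √P*(P² + 4*P) (q(P) = (P² + 4*P)*√P = √P*(P² + 4*P))
H(j) = -3*j
N(t, c) = t*(9 + t^(3/2)*(4 + t)) (N(t, c) = t*(t^(3/2)*(4 + t) + 9) = t*(9 + t^(3/2)*(4 + t)))
(N(H(x), -371) + 154900) + 27183 = ((-3*(-22))*(9 + (-3*(-22))^(3/2)*(4 - 3*(-22))) + 154900) + 27183 = (66*(9 + 66^(3/2)*(4 + 66)) + 154900) + 27183 = (66*(9 + (66*√66)*70) + 154900) + 27183 = (66*(9 + 4620*√66) + 154900) + 27183 = ((594 + 304920*√66) + 154900) + 27183 = (155494 + 304920*√66) + 27183 = 182677 + 304920*√66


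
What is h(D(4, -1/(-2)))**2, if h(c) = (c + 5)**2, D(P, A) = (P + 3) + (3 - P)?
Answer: 14641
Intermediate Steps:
D(P, A) = 6 (D(P, A) = (3 + P) + (3 - P) = 6)
h(c) = (5 + c)**2
h(D(4, -1/(-2)))**2 = ((5 + 6)**2)**2 = (11**2)**2 = 121**2 = 14641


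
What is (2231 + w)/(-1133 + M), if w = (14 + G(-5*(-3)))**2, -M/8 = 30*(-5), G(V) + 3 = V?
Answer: 2907/67 ≈ 43.388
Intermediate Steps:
G(V) = -3 + V
M = 1200 (M = -240*(-5) = -8*(-150) = 1200)
w = 676 (w = (14 + (-3 - 5*(-3)))**2 = (14 + (-3 + 15))**2 = (14 + 12)**2 = 26**2 = 676)
(2231 + w)/(-1133 + M) = (2231 + 676)/(-1133 + 1200) = 2907/67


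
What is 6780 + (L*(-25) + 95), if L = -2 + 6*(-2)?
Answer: 7225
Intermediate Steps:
L = -14 (L = -2 - 12 = -14)
6780 + (L*(-25) + 95) = 6780 + (-14*(-25) + 95) = 6780 + (350 + 95) = 6780 + 445 = 7225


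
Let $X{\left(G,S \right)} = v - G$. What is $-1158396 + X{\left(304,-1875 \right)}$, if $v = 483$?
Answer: $-1158217$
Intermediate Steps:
$X{\left(G,S \right)} = 483 - G$
$-1158396 + X{\left(304,-1875 \right)} = -1158396 + \left(483 - 304\right) = -1158396 + 179 = -1158217$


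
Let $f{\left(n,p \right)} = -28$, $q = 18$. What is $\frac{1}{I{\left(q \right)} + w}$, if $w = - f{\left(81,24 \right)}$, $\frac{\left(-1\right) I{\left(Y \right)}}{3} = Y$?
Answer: $- \frac{1}{26} \approx -0.038462$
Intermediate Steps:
$I{\left(Y \right)} = - 3 Y$
$w = 28$ ($w = \left(-1\right) \left(-28\right) = 28$)
$\frac{1}{I{\left(q \right)} + w} = \frac{1}{\left(-3\right) 18 + 28} = \frac{1}{-54 + 28} = \frac{1}{-26} = - \frac{1}{26}$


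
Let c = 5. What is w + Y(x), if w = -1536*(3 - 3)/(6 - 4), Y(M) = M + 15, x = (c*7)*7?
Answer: 260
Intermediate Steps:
x = 245 (x = (5*7)*7 = 35*7 = 245)
Y(M) = 15 + M
w = 0 (w = -0/2 = -1536*0 = 0)
w + Y(x) = 0 + (15 + 245) = 0 + 260 = 260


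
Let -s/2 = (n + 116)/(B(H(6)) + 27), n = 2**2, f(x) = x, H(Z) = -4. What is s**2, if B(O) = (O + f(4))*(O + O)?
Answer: 6400/81 ≈ 79.012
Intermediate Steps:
B(O) = 2*O*(4 + O) (B(O) = (O + 4)*(O + O) = (4 + O)*(2*O) = 2*O*(4 + O))
n = 4
s = -80/9 (s = -2*(4 + 116)/(2*(-4)*(4 - 4) + 27) = -240/(2*(-4)*0 + 27) = -240/(0 + 27) = -240/27 = -2*40/9 = -80/9 ≈ -8.8889)
s**2 = (-80/9)**2 = 6400/81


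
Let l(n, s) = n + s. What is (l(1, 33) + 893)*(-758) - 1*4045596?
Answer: -4748262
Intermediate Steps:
(l(1, 33) + 893)*(-758) - 1*4045596 = ((1 + 33) + 893)*(-758) - 1*4045596 = (34 + 893)*(-758) - 4045596 = 927*(-758) - 4045596 = -702666 - 4045596 = -4748262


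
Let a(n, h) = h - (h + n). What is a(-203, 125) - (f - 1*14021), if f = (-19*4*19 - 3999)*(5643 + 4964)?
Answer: 57748125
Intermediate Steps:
a(n, h) = -n (a(n, h) = h + (-h - n) = -n)
f = -57733901 (f = (-76*19 - 3999)*10607 = (-1444 - 3999)*10607 = -5443*10607 = -57733901)
a(-203, 125) - (f - 1*14021) = -1*(-203) - (-57733901 - 1*14021) = 203 - (-57733901 - 14021) = 203 - 1*(-57747922) = 203 + 57747922 = 57748125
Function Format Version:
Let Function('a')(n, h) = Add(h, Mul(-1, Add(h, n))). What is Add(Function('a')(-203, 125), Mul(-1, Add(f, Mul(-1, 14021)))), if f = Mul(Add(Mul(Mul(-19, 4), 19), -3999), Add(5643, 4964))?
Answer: 57748125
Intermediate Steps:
Function('a')(n, h) = Mul(-1, n) (Function('a')(n, h) = Add(h, Add(Mul(-1, h), Mul(-1, n))) = Mul(-1, n))
f = -57733901 (f = Mul(Add(Mul(-76, 19), -3999), 10607) = Mul(Add(-1444, -3999), 10607) = Mul(-5443, 10607) = -57733901)
Add(Function('a')(-203, 125), Mul(-1, Add(f, Mul(-1, 14021)))) = Add(Mul(-1, -203), Mul(-1, Add(-57733901, Mul(-1, 14021)))) = Add(203, Mul(-1, Add(-57733901, -14021))) = Add(203, Mul(-1, -57747922)) = Add(203, 57747922) = 57748125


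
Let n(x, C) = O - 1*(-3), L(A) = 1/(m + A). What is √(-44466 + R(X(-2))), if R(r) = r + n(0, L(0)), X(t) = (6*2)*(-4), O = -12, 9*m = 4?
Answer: 3*I*√4947 ≈ 211.0*I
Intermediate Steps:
m = 4/9 (m = (⅑)*4 = 4/9 ≈ 0.44444)
L(A) = 1/(4/9 + A)
X(t) = -48 (X(t) = 12*(-4) = -48)
n(x, C) = -9 (n(x, C) = -12 - 1*(-3) = -12 + 3 = -9)
R(r) = -9 + r (R(r) = r - 9 = -9 + r)
√(-44466 + R(X(-2))) = √(-44466 + (-9 - 48)) = √(-44466 - 57) = √(-44523) = 3*I*√4947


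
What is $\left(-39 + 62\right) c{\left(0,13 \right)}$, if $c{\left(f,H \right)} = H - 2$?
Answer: $253$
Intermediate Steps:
$c{\left(f,H \right)} = -2 + H$
$\left(-39 + 62\right) c{\left(0,13 \right)} = \left(-39 + 62\right) \left(-2 + 13\right) = 23 \cdot 11 = 253$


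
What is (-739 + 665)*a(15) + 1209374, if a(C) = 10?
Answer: 1208634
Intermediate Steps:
(-739 + 665)*a(15) + 1209374 = (-739 + 665)*10 + 1209374 = -74*10 + 1209374 = -740 + 1209374 = 1208634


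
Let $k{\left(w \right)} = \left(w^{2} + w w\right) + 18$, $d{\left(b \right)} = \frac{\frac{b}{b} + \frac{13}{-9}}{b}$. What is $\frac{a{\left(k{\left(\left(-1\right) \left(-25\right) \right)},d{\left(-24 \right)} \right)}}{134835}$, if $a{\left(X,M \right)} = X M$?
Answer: $\frac{634}{3640545} \approx 0.00017415$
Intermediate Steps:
$d{\left(b \right)} = - \frac{4}{9 b}$ ($d{\left(b \right)} = \frac{1 + 13 \left(- \frac{1}{9}\right)}{b} = \frac{1 - \frac{13}{9}}{b} = - \frac{4}{9 b}$)
$k{\left(w \right)} = 18 + 2 w^{2}$ ($k{\left(w \right)} = \left(w^{2} + w^{2}\right) + 18 = 2 w^{2} + 18 = 18 + 2 w^{2}$)
$a{\left(X,M \right)} = M X$
$\frac{a{\left(k{\left(\left(-1\right) \left(-25\right) \right)},d{\left(-24 \right)} \right)}}{134835} = \frac{- \frac{4}{9 \left(-24\right)} \left(18 + 2 \left(\left(-1\right) \left(-25\right)\right)^{2}\right)}{134835} = \left(- \frac{4}{9}\right) \left(- \frac{1}{24}\right) \left(18 + 2 \cdot 25^{2}\right) \frac{1}{134835} = \frac{18 + 2 \cdot 625}{54} \cdot \frac{1}{134835} = \frac{18 + 1250}{54} \cdot \frac{1}{134835} = \frac{1}{54} \cdot 1268 \cdot \frac{1}{134835} = \frac{634}{27} \cdot \frac{1}{134835} = \frac{634}{3640545}$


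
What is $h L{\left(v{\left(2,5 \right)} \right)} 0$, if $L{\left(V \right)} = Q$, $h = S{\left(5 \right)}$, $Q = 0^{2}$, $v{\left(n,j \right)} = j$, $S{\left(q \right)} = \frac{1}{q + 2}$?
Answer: $0$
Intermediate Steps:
$S{\left(q \right)} = \frac{1}{2 + q}$
$Q = 0$
$h = \frac{1}{7}$ ($h = \frac{1}{2 + 5} = \frac{1}{7} \approx 0.14286$)
$L{\left(V \right)} = 0$
$h L{\left(v{\left(2,5 \right)} \right)} 0 = \frac{1}{7} \cdot 0 \cdot 0 = 0 \cdot 0 = 0$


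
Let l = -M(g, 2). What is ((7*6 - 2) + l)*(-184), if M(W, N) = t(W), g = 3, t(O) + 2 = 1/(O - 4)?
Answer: -7912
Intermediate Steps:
t(O) = -2 + 1/(-4 + O) (t(O) = -2 + 1/(O - 4) = -2 + 1/(-4 + O))
M(W, N) = (9 - 2*W)/(-4 + W)
l = 3 (l = -(9 - 2*3)/(-4 + 3) = -(9 - 6)/(-1) = -(-1)*3 = -1*(-3) = 3)
((7*6 - 2) + l)*(-184) = ((7*6 - 2) + 3)*(-184) = ((42 - 2) + 3)*(-184) = (40 + 3)*(-184) = 43*(-184) = -7912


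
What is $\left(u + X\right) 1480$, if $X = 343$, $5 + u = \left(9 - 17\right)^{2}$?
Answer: $594960$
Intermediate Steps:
$u = 59$ ($u = -5 + \left(9 - 17\right)^{2} = -5 + \left(-8\right)^{2} = -5 + 64 = 59$)
$\left(u + X\right) 1480 = \left(59 + 343\right) 1480 = 402 \cdot 1480 = 594960$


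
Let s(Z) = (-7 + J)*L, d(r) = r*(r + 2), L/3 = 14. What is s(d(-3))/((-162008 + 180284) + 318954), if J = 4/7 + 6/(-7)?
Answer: -17/18735 ≈ -0.00090739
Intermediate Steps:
L = 42 (L = 3*14 = 42)
J = -2/7 (J = 4*(1/7) + 6*(-1/7) = 4/7 - 6/7 = -2/7 ≈ -0.28571)
d(r) = r*(2 + r)
s(Z) = -306 (s(Z) = (-7 - 2/7)*42 = -51/7*42 = -306)
s(d(-3))/((-162008 + 180284) + 318954) = -306/((-162008 + 180284) + 318954) = -306/(18276 + 318954) = -306/337230 = -306*1/337230 = -17/18735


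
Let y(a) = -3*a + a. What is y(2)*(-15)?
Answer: 60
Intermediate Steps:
y(a) = -2*a
y(2)*(-15) = -2*2*(-15) = -4*(-15) = 60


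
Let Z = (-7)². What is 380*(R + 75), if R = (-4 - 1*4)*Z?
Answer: -120460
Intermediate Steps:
Z = 49
R = -392 (R = (-4 - 1*4)*49 = (-4 - 4)*49 = -8*49 = -392)
380*(R + 75) = 380*(-392 + 75) = 380*(-317) = -120460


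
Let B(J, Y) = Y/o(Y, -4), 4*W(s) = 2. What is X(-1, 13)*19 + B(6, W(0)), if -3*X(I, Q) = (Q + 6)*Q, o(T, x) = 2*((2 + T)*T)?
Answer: -23462/15 ≈ -1564.1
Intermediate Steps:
W(s) = 1/2 (W(s) = (1/4)*2 = 1/2)
o(T, x) = 2*T*(2 + T) (o(T, x) = 2*(T*(2 + T)) = 2*T*(2 + T))
X(I, Q) = -Q*(6 + Q)/3 (X(I, Q) = -(Q + 6)*Q/3 = -(6 + Q)*Q/3 = -Q*(6 + Q)/3)
B(J, Y) = 1/(2*(2 + Y)) (B(J, Y) = Y/((2*Y*(2 + Y))) = Y*(1/(2*Y*(2 + Y))) = 1/(2*(2 + Y)))
X(-1, 13)*19 + B(6, W(0)) = -1/3*13*(6 + 13)*19 + 1/(2*(2 + 1/2)) = -1/3*13*19*19 + 1/(2*(5/2)) = -247/3*19 + (1/2)*(2/5) = -4693/3 + 1/5 = -23462/15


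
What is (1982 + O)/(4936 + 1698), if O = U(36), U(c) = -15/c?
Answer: 23779/79608 ≈ 0.29870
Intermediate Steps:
O = -5/12 (O = -15/36 = -15*1/36 = -5/12 ≈ -0.41667)
(1982 + O)/(4936 + 1698) = (1982 - 5/12)/(4936 + 1698) = (23779/12)/6634 = (23779/12)*(1/6634) = 23779/79608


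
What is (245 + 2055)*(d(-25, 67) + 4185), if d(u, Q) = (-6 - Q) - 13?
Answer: 9427700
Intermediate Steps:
d(u, Q) = -19 - Q
(245 + 2055)*(d(-25, 67) + 4185) = (245 + 2055)*((-19 - 1*67) + 4185) = 2300*((-19 - 67) + 4185) = 2300*(-86 + 4185) = 2300*4099 = 9427700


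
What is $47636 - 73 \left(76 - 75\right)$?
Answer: $47563$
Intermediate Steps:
$47636 - 73 \left(76 - 75\right) = 47636 - 73 = 47563$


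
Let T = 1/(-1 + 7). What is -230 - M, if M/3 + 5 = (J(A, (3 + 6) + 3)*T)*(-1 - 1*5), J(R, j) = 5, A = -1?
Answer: -200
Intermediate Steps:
T = ⅙ (T = 1/6 = ⅙ ≈ 0.16667)
M = -30 (M = -15 + 3*((5*(⅙))*(-1 - 1*5)) = -15 + 3*(5*(-1 - 5)/6) = -15 + 3*((⅚)*(-6)) = -15 + 3*(-5) = -15 - 15 = -30)
-230 - M = -230 - 1*(-30) = -230 + 30 = -200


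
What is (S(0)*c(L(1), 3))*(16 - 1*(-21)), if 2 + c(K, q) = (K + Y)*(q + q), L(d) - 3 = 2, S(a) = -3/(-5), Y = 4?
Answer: 5772/5 ≈ 1154.4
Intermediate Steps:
S(a) = ⅗ (S(a) = -3*(-⅕) = ⅗)
L(d) = 5 (L(d) = 3 + 2 = 5)
c(K, q) = -2 + 2*q*(4 + K) (c(K, q) = -2 + (K + 4)*(q + q) = -2 + (4 + K)*(2*q) = -2 + 2*q*(4 + K))
(S(0)*c(L(1), 3))*(16 - 1*(-21)) = (3*(-2 + 8*3 + 2*5*3)/5)*(16 - 1*(-21)) = (3*(-2 + 24 + 30)/5)*(16 + 21) = ((⅗)*52)*37 = (156/5)*37 = 5772/5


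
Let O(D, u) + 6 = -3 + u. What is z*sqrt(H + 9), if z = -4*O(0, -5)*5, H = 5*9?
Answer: 840*sqrt(6) ≈ 2057.6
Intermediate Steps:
O(D, u) = -9 + u (O(D, u) = -6 + (-3 + u) = -9 + u)
H = 45
z = 280 (z = -4*(-9 - 5)*5 = -4*(-14)*5 = 56*5 = 280)
z*sqrt(H + 9) = 280*sqrt(45 + 9) = 280*sqrt(54) = 280*(3*sqrt(6)) = 840*sqrt(6)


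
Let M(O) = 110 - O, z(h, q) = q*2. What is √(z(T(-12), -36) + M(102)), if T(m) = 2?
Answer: 8*I ≈ 8.0*I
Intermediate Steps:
z(h, q) = 2*q
√(z(T(-12), -36) + M(102)) = √(2*(-36) + (110 - 1*102)) = √(-72 + (110 - 102)) = √(-72 + 8) = √(-64) = 8*I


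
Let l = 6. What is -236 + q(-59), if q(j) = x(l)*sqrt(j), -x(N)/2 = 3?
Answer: -236 - 6*I*sqrt(59) ≈ -236.0 - 46.087*I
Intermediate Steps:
x(N) = -6 (x(N) = -2*3 = -6)
q(j) = -6*sqrt(j)
-236 + q(-59) = -236 - 6*I*sqrt(59)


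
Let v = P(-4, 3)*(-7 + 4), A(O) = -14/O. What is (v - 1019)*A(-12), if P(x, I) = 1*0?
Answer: -7133/6 ≈ -1188.8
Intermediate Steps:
P(x, I) = 0
v = 0 (v = 0*(-7 + 4) = 0*(-3) = 0)
(v - 1019)*A(-12) = (0 - 1019)*(-14/(-12)) = -(-14266)*(-1)/12 = -1019*7/6 = -7133/6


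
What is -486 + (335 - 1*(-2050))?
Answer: 1899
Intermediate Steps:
-486 + (335 - 1*(-2050)) = -486 + (335 + 2050) = -486 + 2385 = 1899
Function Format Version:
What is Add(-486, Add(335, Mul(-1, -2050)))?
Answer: 1899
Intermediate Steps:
Add(-486, Add(335, Mul(-1, -2050))) = Add(-486, Add(335, 2050)) = Add(-486, 2385) = 1899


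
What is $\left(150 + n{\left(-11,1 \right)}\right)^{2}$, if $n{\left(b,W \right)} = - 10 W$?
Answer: $19600$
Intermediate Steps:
$\left(150 + n{\left(-11,1 \right)}\right)^{2} = \left(150 - 10\right)^{2} = 140^{2} = 19600$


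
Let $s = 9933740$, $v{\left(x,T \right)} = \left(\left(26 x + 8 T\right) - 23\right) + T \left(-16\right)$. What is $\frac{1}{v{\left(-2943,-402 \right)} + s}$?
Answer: $\frac{1}{9860415} \approx 1.0142 \cdot 10^{-7}$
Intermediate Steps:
$v{\left(x,T \right)} = -23 - 8 T + 26 x$ ($v{\left(x,T \right)} = \left(\left(8 T + 26 x\right) - 23\right) - 16 T = \left(-23 + 8 T + 26 x\right) - 16 T = -23 - 8 T + 26 x$)
$\frac{1}{v{\left(-2943,-402 \right)} + s} = \frac{1}{\left(-23 - -3216 + 26 \left(-2943\right)\right) + 9933740} = \frac{1}{\left(-23 + 3216 - 76518\right) + 9933740} = \frac{1}{-73325 + 9933740} = \frac{1}{9860415}$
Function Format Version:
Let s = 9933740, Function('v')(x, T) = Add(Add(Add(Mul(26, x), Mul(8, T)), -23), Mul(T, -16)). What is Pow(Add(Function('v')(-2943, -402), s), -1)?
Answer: Rational(1, 9860415) ≈ 1.0142e-7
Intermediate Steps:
Function('v')(x, T) = Add(-23, Mul(-8, T), Mul(26, x)) (Function('v')(x, T) = Add(Add(Add(Mul(8, T), Mul(26, x)), -23), Mul(-16, T)) = Add(Add(-23, Mul(8, T), Mul(26, x)), Mul(-16, T)) = Add(-23, Mul(-8, T), Mul(26, x)))
Pow(Add(Function('v')(-2943, -402), s), -1) = Pow(Add(Add(-23, Mul(-8, -402), Mul(26, -2943)), 9933740), -1) = Pow(Add(Add(-23, 3216, -76518), 9933740), -1) = Pow(Add(-73325, 9933740), -1) = Pow(9860415, -1) = Rational(1, 9860415)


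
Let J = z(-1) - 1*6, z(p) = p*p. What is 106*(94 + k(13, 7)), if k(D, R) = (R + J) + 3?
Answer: 10494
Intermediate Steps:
z(p) = p²
J = -5 (J = (-1)² - 1*6 = 1 - 6 = -5)
k(D, R) = -2 + R (k(D, R) = (R - 5) + 3 = (-5 + R) + 3 = -2 + R)
106*(94 + k(13, 7)) = 106*(94 + (-2 + 7)) = 106*(94 + 5) = 106*99 = 10494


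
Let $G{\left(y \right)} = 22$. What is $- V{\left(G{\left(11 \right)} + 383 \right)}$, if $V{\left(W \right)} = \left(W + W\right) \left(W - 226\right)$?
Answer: $-144990$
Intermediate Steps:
$V{\left(W \right)} = 2 W \left(-226 + W\right)$
$- V{\left(G{\left(11 \right)} + 383 \right)} = - 2 \left(22 + 383\right) \left(-226 + \left(22 + 383\right)\right) = - 2 \cdot 405 \left(-226 + 405\right) = - 2 \cdot 405 \cdot 179 = \left(-1\right) 144990 = -144990$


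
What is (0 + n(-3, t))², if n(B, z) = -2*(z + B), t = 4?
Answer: 4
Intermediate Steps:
n(B, z) = -2*B - 2*z (n(B, z) = -2*(B + z) = -2*B - 2*z)
(0 + n(-3, t))² = (0 + (-2*(-3) - 2*4))² = (0 + (6 - 8))² = (0 - 2)² = (-2)² = 4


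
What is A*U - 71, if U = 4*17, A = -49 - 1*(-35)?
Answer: -1023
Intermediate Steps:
A = -14 (A = -49 + 35 = -14)
U = 68
A*U - 71 = -14*68 - 71 = -952 - 71 = -1023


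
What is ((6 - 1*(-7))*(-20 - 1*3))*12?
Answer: -3588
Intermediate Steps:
((6 - 1*(-7))*(-20 - 1*3))*12 = ((6 + 7)*(-20 - 3))*12 = (13*(-23))*12 = -299*12 = -3588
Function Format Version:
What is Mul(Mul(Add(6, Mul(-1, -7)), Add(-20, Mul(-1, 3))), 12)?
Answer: -3588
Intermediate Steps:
Mul(Mul(Add(6, Mul(-1, -7)), Add(-20, Mul(-1, 3))), 12) = Mul(Mul(Add(6, 7), Add(-20, -3)), 12) = Mul(Mul(13, -23), 12) = Mul(-299, 12) = -3588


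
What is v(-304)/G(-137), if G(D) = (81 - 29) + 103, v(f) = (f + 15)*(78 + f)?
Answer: 65314/155 ≈ 421.38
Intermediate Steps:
v(f) = (15 + f)*(78 + f)
G(D) = 155 (G(D) = 52 + 103 = 155)
v(-304)/G(-137) = (1170 + (-304)**2 + 93*(-304))/155 = (1170 + 92416 - 28272)*(1/155) = 65314*(1/155) = 65314/155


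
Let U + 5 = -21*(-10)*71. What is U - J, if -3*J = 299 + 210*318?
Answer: 111794/3 ≈ 37265.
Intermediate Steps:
J = -67079/3 (J = -(299 + 210*318)/3 = -(299 + 66780)/3 = -⅓*67079 = -67079/3 ≈ -22360.)
U = 14905 (U = -5 - 21*(-10)*71 = -5 + 210*71 = -5 + 14910 = 14905)
U - J = 14905 - 1*(-67079/3) = 14905 + 67079/3 = 111794/3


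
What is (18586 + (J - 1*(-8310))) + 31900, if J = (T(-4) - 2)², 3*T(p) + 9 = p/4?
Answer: 529420/9 ≈ 58824.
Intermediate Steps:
T(p) = -3 + p/12 (T(p) = -3 + (p/4)/3 = -3 + p/12)
J = 256/9 (J = ((-3 + (1/12)*(-4)) - 2)² = ((-3 - ⅓) - 2)² = (-10/3 - 2)² = (-16/3)² = 256/9 ≈ 28.444)
(18586 + (J - 1*(-8310))) + 31900 = (18586 + (256/9 - 1*(-8310))) + 31900 = (18586 + (256/9 + 8310)) + 31900 = (18586 + 75046/9) + 31900 = 242320/9 + 31900 = 529420/9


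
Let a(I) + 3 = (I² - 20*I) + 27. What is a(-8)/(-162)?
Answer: -124/81 ≈ -1.5309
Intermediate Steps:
a(I) = 24 + I² - 20*I (a(I) = -3 + ((I² - 20*I) + 27) = -3 + (27 + I² - 20*I) = 24 + I² - 20*I)
a(-8)/(-162) = (24 + (-8)² - 20*(-8))/(-162) = (24 + 64 + 160)*(-1/162) = 248*(-1/162) = -124/81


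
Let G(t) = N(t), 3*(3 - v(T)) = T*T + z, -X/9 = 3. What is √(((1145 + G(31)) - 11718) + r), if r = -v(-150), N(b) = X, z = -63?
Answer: 2*I*√781 ≈ 55.893*I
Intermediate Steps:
X = -27 (X = -9*3 = -27)
N(b) = -27
v(T) = 24 - T²/3 (v(T) = 3 - (T*T - 63)/3 = 3 - (T² - 63)/3 = 3 - (-63 + T²)/3 = 3 + (21 - T²/3) = 24 - T²/3)
G(t) = -27
r = 7476 (r = -(24 - ⅓*(-150)²) = -(24 - ⅓*22500) = -(24 - 7500) = -1*(-7476) = 7476)
√(((1145 + G(31)) - 11718) + r) = √(((1145 - 27) - 11718) + 7476) = √((1118 - 11718) + 7476) = √(-10600 + 7476) = √(-3124) = 2*I*√781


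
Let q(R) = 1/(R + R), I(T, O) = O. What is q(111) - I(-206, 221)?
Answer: -49061/222 ≈ -221.00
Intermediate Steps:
q(R) = 1/(2*R)
q(111) - I(-206, 221) = (½)/111 - 1*221 = (½)*(1/111) - 221 = 1/222 - 221 = -49061/222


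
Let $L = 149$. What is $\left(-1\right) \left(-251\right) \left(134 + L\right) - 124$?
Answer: $70909$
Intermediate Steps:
$\left(-1\right) \left(-251\right) \left(134 + L\right) - 124 = \left(-1\right) \left(-251\right) \left(134 + 149\right) - 124 = 251 \cdot 283 - 124 = 71033 - 124 = 70909$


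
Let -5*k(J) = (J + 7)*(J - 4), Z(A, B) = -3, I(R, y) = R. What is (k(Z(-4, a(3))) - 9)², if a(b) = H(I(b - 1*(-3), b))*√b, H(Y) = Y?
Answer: 289/25 ≈ 11.560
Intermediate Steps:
a(b) = √b*(3 + b) (a(b) = (b - 1*(-3))*√b = (b + 3)*√b = (3 + b)*√b = √b*(3 + b))
k(J) = -(-4 + J)*(7 + J)/5 (k(J) = -(J + 7)*(J - 4)/5 = -(7 + J)*(-4 + J)/5 = -(-4 + J)*(7 + J)/5)
(k(Z(-4, a(3))) - 9)² = ((28/5 - ⅗*(-3) - ⅕*(-3)²) - 9)² = ((28/5 + 9/5 - ⅕*9) - 9)² = ((28/5 + 9/5 - 9/5) - 9)² = (28/5 - 9)² = (-17/5)² = 289/25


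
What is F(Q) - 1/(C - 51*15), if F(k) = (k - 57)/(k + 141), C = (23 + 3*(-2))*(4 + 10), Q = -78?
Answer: -7898/3689 ≈ -2.1410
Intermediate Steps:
C = 238 (C = (23 - 6)*14 = 17*14 = 238)
F(k) = (-57 + k)/(141 + k)
F(Q) - 1/(C - 51*15) = (-57 - 78)/(141 - 78) - 1/(238 - 51*15) = -135/63 - 1/(238 - 765) = (1/63)*(-135) - 1/(-527) = -15/7 - 1*(-1/527) = -15/7 + 1/527 = -7898/3689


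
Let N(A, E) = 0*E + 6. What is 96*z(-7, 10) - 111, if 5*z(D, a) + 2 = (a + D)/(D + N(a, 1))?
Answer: -207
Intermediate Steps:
N(A, E) = 6 (N(A, E) = 0 + 6 = 6)
z(D, a) = -⅖ + (D + a)/(5*(6 + D)) (z(D, a) = -⅖ + ((a + D)/(D + 6))/5 = -⅖ + ((D + a)/(6 + D))/5 = -⅖ + (D + a)/(5*(6 + D)))
96*z(-7, 10) - 111 = 96*((-12 + 10 - 1*(-7))/(5*(6 - 7))) - 111 = 96*((⅕)*(-12 + 10 + 7)/(-1)) - 111 = 96*((⅕)*(-1)*5) - 111 = 96*(-1) - 111 = -96 - 111 = -207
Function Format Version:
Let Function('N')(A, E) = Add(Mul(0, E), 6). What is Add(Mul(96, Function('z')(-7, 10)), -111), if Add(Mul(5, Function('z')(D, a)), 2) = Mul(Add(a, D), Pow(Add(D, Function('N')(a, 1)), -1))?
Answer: -207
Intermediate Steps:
Function('N')(A, E) = 6 (Function('N')(A, E) = Add(0, 6) = 6)
Function('z')(D, a) = Add(Rational(-2, 5), Mul(Rational(1, 5), Pow(Add(6, D), -1), Add(D, a))) (Function('z')(D, a) = Add(Rational(-2, 5), Mul(Rational(1, 5), Mul(Add(a, D), Pow(Add(D, 6), -1)))) = Add(Rational(-2, 5), Mul(Rational(1, 5), Mul(Add(D, a), Pow(Add(6, D), -1)))) = Add(Rational(-2, 5), Mul(Rational(1, 5), Mul(Pow(Add(6, D), -1), Add(D, a)))) = Add(Rational(-2, 5), Mul(Rational(1, 5), Pow(Add(6, D), -1), Add(D, a))))
Add(Mul(96, Function('z')(-7, 10)), -111) = Add(Mul(96, Mul(Rational(1, 5), Pow(Add(6, -7), -1), Add(-12, 10, Mul(-1, -7)))), -111) = Add(Mul(96, Mul(Rational(1, 5), Pow(-1, -1), Add(-12, 10, 7))), -111) = Add(Mul(96, Mul(Rational(1, 5), -1, 5)), -111) = Add(Mul(96, -1), -111) = Add(-96, -111) = -207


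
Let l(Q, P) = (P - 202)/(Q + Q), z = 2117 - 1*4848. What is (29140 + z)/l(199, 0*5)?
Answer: -5255391/101 ≈ -52034.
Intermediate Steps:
z = -2731 (z = 2117 - 4848 = -2731)
l(Q, P) = (-202 + P)/(2*Q) (l(Q, P) = (-202 + P)/((2*Q)) = (-202 + P)*(1/(2*Q)) = (-202 + P)/(2*Q))
(29140 + z)/l(199, 0*5) = (29140 - 2731)/(((1/2)*(-202 + 0*5)/199)) = 26409/(((1/2)*(1/199)*(-202 + 0))) = 26409/(((1/2)*(1/199)*(-202))) = 26409/(-101/199) = 26409*(-199/101) = -5255391/101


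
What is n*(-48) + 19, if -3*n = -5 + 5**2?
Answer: 339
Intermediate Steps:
n = -20/3 (n = -(-5 + 5**2)/3 = -(-5 + 25)/3 = -1/3*20 = -20/3 ≈ -6.6667)
n*(-48) + 19 = -20/3*(-48) + 19 = 320 + 19 = 339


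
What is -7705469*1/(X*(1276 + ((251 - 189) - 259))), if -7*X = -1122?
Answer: -53938283/1210638 ≈ -44.554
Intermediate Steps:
X = 1122/7 (X = -⅐*(-1122) = 1122/7 ≈ 160.29)
-7705469*1/(X*(1276 + ((251 - 189) - 259))) = -7705469*7/(1122*(1276 + ((251 - 189) - 259))) = -7705469*7/(1122*(1276 + (62 - 259))) = -7705469*7/(1122*(1276 - 197)) = -7705469/(1079*(1122/7)) = -7705469/1210638/7 = -7705469*7/1210638 = -53938283/1210638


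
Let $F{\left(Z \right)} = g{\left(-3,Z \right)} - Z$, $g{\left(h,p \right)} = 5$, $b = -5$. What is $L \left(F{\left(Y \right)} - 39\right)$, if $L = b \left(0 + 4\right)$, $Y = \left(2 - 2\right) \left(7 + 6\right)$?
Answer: $680$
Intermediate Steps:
$Y = 0$ ($Y = 0 \cdot 13 = 0$)
$L = -20$ ($L = - 5 \left(0 + 4\right) = \left(-5\right) 4 = -20$)
$F{\left(Z \right)} = 5 - Z$
$L \left(F{\left(Y \right)} - 39\right) = - 20 \left(\left(5 - 0\right) - 39\right) = - 20 \left(\left(5 + 0\right) - 39\right) = - 20 \left(5 - 39\right) = \left(-20\right) \left(-34\right) = 680$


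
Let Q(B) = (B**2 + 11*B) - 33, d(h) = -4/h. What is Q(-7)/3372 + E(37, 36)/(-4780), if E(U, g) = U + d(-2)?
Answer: -26443/1007385 ≈ -0.026249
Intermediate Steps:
E(U, g) = 2 + U (E(U, g) = U - 4/(-2) = U - 4*(-1/2) = U + 2 = 2 + U)
Q(B) = -33 + B**2 + 11*B
Q(-7)/3372 + E(37, 36)/(-4780) = (-33 + (-7)**2 + 11*(-7))/3372 + (2 + 37)/(-4780) = (-33 + 49 - 77)*(1/3372) + 39*(-1/4780) = -61*1/3372 - 39/4780 = -61/3372 - 39/4780 = -26443/1007385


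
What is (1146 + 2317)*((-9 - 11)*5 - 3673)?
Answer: -13065899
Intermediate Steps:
(1146 + 2317)*((-9 - 11)*5 - 3673) = 3463*(-20*5 - 3673) = 3463*(-100 - 3673) = 3463*(-3773) = -13065899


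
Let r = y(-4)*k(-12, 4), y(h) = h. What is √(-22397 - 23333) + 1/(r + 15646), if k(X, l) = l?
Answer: 1/15630 + I*√45730 ≈ 6.398e-5 + 213.85*I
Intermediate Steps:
r = -16 (r = -4*4 = -16)
√(-22397 - 23333) + 1/(r + 15646) = √(-22397 - 23333) + 1/(-16 + 15646) = √(-45730) + 1/15630 = I*√45730 + 1/15630 = 1/15630 + I*√45730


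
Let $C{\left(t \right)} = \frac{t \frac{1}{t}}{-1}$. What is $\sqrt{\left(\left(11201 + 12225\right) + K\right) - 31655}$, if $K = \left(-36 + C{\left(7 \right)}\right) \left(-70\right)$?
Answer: $i \sqrt{5639} \approx 75.093 i$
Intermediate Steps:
$C{\left(t \right)} = -1$ ($C{\left(t \right)} = 1 \left(-1\right) = -1$)
$K = 2590$ ($K = \left(-36 - 1\right) \left(-70\right) = \left(-37\right) \left(-70\right) = 2590$)
$\sqrt{\left(\left(11201 + 12225\right) + K\right) - 31655} = \sqrt{\left(\left(11201 + 12225\right) + 2590\right) - 31655} = \sqrt{\left(23426 + 2590\right) - 31655} = \sqrt{26016 - 31655} = \sqrt{-5639} = i \sqrt{5639}$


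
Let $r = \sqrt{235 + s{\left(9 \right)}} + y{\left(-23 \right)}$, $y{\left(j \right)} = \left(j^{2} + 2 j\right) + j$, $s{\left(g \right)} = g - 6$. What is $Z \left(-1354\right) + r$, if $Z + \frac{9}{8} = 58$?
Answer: $- \frac{306195}{4} + \sqrt{238} \approx -76533.0$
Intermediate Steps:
$Z = \frac{455}{8}$ ($Z = - \frac{9}{8} + 58 = \frac{455}{8} \approx 56.875$)
$s{\left(g \right)} = -6 + g$
$y{\left(j \right)} = j^{2} + 3 j$
$r = 460 + \sqrt{238}$ ($r = \sqrt{235 + \left(-6 + 9\right)} - 23 \left(3 - 23\right) = \sqrt{235 + 3} - -460 = \sqrt{238} + 460 = 460 + \sqrt{238} \approx 475.43$)
$Z \left(-1354\right) + r = \frac{455}{8} \left(-1354\right) + \left(460 + \sqrt{238}\right) = - \frac{308035}{4} + \left(460 + \sqrt{238}\right) = - \frac{306195}{4} + \sqrt{238}$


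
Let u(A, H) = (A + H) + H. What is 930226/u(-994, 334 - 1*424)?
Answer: -465113/587 ≈ -792.36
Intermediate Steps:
u(A, H) = A + 2*H
930226/u(-994, 334 - 1*424) = 930226/(-994 + 2*(334 - 1*424)) = 930226/(-994 + 2*(334 - 424)) = 930226/(-994 + 2*(-90)) = 930226/(-994 - 180) = 930226/(-1174) = 930226*(-1/1174) = -465113/587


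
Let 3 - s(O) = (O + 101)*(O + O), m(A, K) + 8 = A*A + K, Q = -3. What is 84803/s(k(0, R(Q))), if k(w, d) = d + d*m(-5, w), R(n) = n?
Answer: 84803/5079 ≈ 16.697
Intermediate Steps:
m(A, K) = -8 + K + A**2 (m(A, K) = -8 + (A*A + K) = -8 + (A**2 + K) = -8 + (K + A**2) = -8 + K + A**2)
k(w, d) = d + d*(17 + w) (k(w, d) = d + d*(-8 + w + (-5)**2) = d + d*(-8 + w + 25) = d + d*(17 + w))
s(O) = 3 - 2*O*(101 + O) (s(O) = 3 - (O + 101)*(O + O) = 3 - (101 + O)*2*O = 3 - 2*O*(101 + O))
84803/s(k(0, R(Q))) = 84803/(3 - (-606)*(18 + 0) - 2*9*(18 + 0)**2) = 84803/(3 - (-606)*18 - 2*(-3*18)**2) = 84803/(3 - 202*(-54) - 2*(-54)**2) = 84803/(3 + 10908 - 2*2916) = 84803/(3 + 10908 - 5832) = 84803/5079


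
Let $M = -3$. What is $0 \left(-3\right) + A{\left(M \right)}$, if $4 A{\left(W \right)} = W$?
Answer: $- \frac{3}{4} \approx -0.75$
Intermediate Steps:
$A{\left(W \right)} = \frac{W}{4}$
$0 \left(-3\right) + A{\left(M \right)} = 0 \left(-3\right) + \frac{1}{4} \left(-3\right) = 0 - \frac{3}{4} = - \frac{3}{4}$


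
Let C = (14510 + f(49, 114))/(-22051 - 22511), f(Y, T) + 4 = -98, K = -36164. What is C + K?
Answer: -805777288/22281 ≈ -36164.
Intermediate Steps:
f(Y, T) = -102 (f(Y, T) = -4 - 98 = -102)
C = -7204/22281 (C = (14510 - 102)/(-22051 - 22511) = 14408/(-44562) = 14408*(-1/44562) = -7204/22281 ≈ -0.32332)
C + K = -7204/22281 - 36164 = -805777288/22281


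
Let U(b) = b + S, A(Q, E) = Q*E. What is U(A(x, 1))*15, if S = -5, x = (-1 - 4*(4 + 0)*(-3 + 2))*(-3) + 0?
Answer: -750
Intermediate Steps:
x = -45 (x = (-1 - 16*(-1))*(-3) + 0 = (-1 - 4*(-4))*(-3) + 0 = (-1 + 16)*(-3) + 0 = 15*(-3) + 0 = -45 + 0 = -45)
A(Q, E) = E*Q
U(b) = -5 + b (U(b) = b - 5 = -5 + b)
U(A(x, 1))*15 = (-5 + 1*(-45))*15 = (-5 - 45)*15 = -50*15 = -750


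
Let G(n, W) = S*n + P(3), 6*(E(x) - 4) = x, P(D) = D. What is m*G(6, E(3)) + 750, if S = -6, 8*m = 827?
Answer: -21291/8 ≈ -2661.4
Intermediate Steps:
m = 827/8 (m = (⅛)*827 = 827/8 ≈ 103.38)
E(x) = 4 + x/6
G(n, W) = 3 - 6*n (G(n, W) = -6*n + 3 = 3 - 6*n)
m*G(6, E(3)) + 750 = 827*(3 - 6*6)/8 + 750 = 827*(3 - 36)/8 + 750 = (827/8)*(-33) + 750 = -27291/8 + 750 = -21291/8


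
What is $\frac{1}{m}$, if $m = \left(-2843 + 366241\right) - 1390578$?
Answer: $- \frac{1}{1027180} \approx -9.7354 \cdot 10^{-7}$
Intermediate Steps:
$m = -1027180$ ($m = 363398 - 1390578 = -1027180$)
$\frac{1}{m} = \frac{1}{-1027180} = - \frac{1}{1027180}$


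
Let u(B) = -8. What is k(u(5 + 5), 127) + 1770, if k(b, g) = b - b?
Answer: 1770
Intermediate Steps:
k(b, g) = 0
k(u(5 + 5), 127) + 1770 = 0 + 1770 = 1770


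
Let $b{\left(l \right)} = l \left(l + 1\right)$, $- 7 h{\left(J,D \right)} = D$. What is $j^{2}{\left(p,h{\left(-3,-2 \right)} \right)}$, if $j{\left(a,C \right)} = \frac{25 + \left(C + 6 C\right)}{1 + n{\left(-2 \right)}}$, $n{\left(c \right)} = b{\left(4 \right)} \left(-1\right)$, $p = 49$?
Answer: $\frac{729}{361} \approx 2.0194$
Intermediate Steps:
$h{\left(J,D \right)} = - \frac{D}{7}$
$b{\left(l \right)} = l \left(1 + l\right)$
$n{\left(c \right)} = -20$ ($n{\left(c \right)} = 4 \left(1 + 4\right) \left(-1\right) = 4 \cdot 5 \left(-1\right) = 20 \left(-1\right) = -20$)
$j{\left(a,C \right)} = - \frac{25}{19} - \frac{7 C}{19}$ ($j{\left(a,C \right)} = \frac{25 + \left(C + 6 C\right)}{1 - 20} = \frac{25 + 7 C}{-19} = \left(25 + 7 C\right) \left(- \frac{1}{19}\right) = - \frac{25}{19} - \frac{7 C}{19}$)
$j^{2}{\left(p,h{\left(-3,-2 \right)} \right)} = \left(- \frac{25}{19} - \frac{7 \left(\left(- \frac{1}{7}\right) \left(-2\right)\right)}{19}\right)^{2} = \left(- \frac{25}{19} - \frac{2}{19}\right)^{2} = \left(- \frac{27}{19}\right)^{2} = \frac{729}{361}$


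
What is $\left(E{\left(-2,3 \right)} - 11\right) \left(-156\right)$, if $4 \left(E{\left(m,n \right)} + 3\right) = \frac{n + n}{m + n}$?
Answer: $1950$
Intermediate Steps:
$E{\left(m,n \right)} = -3 + \frac{n}{2 \left(m + n\right)}$ ($E{\left(m,n \right)} = -3 + \frac{\left(n + n\right) \frac{1}{m + n}}{4} = -3 + \frac{2 n \frac{1}{m + n}}{4} = -3 + \frac{n}{2 \left(m + n\right)}$)
$\left(E{\left(-2,3 \right)} - 11\right) \left(-156\right) = \left(\frac{\left(-3\right) \left(-2\right) - \frac{15}{2}}{-2 + 3} - 11\right) \left(-156\right) = \left(\frac{6 - \frac{15}{2}}{1} - 11\right) \left(-156\right) = \left(1 \left(- \frac{3}{2}\right) - 11\right) \left(-156\right) = \left(- \frac{3}{2} - 11\right) \left(-156\right) = \left(- \frac{25}{2}\right) \left(-156\right) = 1950$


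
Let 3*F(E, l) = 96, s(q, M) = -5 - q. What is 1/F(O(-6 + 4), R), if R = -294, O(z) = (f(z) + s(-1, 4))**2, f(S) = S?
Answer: 1/32 ≈ 0.031250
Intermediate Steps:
O(z) = (-4 + z)**2 (O(z) = (z + (-5 - 1*(-1)))**2 = (z + (-5 + 1))**2 = (z - 4)**2 = (-4 + z)**2)
F(E, l) = 32 (F(E, l) = (1/3)*96 = 32)
1/F(O(-6 + 4), R) = 1/32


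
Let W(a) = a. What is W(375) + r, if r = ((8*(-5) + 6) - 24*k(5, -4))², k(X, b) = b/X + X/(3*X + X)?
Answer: 20191/25 ≈ 807.64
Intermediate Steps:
k(X, b) = ¼ + b/X (k(X, b) = b/X + X/((4*X)) = b/X + X*(1/(4*X)) = b/X + ¼ = ¼ + b/X)
r = 10816/25 (r = ((8*(-5) + 6) - 24*(-4 + (¼)*5)/5)² = ((-40 + 6) - 24*(-4 + 5/4)/5)² = (-34 - 24*(-11)/(5*4))² = (-34 - 24*(-11/20))² = (-34 + 66/5)² = (-104/5)² = 10816/25 ≈ 432.64)
W(375) + r = 375 + 10816/25 = 20191/25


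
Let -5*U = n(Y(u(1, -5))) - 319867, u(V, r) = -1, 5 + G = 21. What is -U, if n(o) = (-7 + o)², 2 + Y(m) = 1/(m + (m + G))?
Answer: -62678307/980 ≈ -63957.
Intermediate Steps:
G = 16 (G = -5 + 21 = 16)
Y(m) = -2 + 1/(16 + 2*m) (Y(m) = -2 + 1/(m + (m + 16)) = -2 + 1/(m + (16 + m)) = -2 + 1/(16 + 2*m))
U = 62678307/980 (U = -((-7 + (-31 - 4*(-1))/(2*(8 - 1)))² - 319867)/5 = -((-7 + (½)*(-31 + 4)/7)² - 319867)/5 = -((-7 + (½)*(⅐)*(-27))² - 319867)/5 = -((-7 - 27/14)² - 319867)/5 = -((-125/14)² - 319867)/5 = -(15625/196 - 319867)/5 = -⅕*(-62678307/196) = 62678307/980 ≈ 63957.)
-U = -1*62678307/980 = -62678307/980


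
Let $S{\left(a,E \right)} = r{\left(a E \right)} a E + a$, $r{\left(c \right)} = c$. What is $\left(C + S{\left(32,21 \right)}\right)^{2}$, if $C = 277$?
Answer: $204207283449$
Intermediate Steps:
$S{\left(a,E \right)} = a + E^{2} a^{2}$ ($S{\left(a,E \right)} = a E a E + a = E a a E + a = E a^{2} E + a = E^{2} a^{2} + a = a + E^{2} a^{2}$)
$\left(C + S{\left(32,21 \right)}\right)^{2} = \left(277 + 32 \left(1 + 32 \cdot 21^{2}\right)\right)^{2} = \left(277 + 32 \left(1 + 32 \cdot 441\right)\right)^{2} = \left(277 + 32 \left(1 + 14112\right)\right)^{2} = \left(277 + 32 \cdot 14113\right)^{2} = \left(277 + 451616\right)^{2} = 451893^{2} = 204207283449$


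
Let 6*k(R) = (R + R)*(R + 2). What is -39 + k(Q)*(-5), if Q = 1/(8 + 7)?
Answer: -5296/135 ≈ -39.230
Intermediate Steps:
Q = 1/15 ≈ 0.066667
k(R) = R*(2 + R)/3 (k(R) = ((R + R)*(R + 2))/6 = ((2*R)*(2 + R))/6 = (2*R*(2 + R))/6 = R*(2 + R)/3)
-39 + k(Q)*(-5) = -39 + ((⅓)*(1/15)*(2 + 1/15))*(-5) = -39 + ((⅓)*(1/15)*(31/15))*(-5) = -39 + (31/675)*(-5) = -39 - 31/135 = -5296/135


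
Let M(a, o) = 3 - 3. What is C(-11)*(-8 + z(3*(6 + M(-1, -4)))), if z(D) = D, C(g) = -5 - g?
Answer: 60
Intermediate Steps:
M(a, o) = 0
C(-11)*(-8 + z(3*(6 + M(-1, -4)))) = (-5 - 1*(-11))*(-8 + 3*(6 + 0)) = (-5 + 11)*(-8 + 3*6) = 6*(-8 + 18) = 6*10 = 60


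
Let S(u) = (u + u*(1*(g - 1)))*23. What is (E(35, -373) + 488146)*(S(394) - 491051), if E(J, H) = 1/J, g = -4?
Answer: -9008961945189/35 ≈ -2.5740e+11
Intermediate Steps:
S(u) = -92*u (S(u) = (u + u*(1*(-4 - 1)))*23 = (u + u*(1*(-5)))*23 = (u + u*(-5))*23 = (u - 5*u)*23 = -4*u*23 = -92*u)
(E(35, -373) + 488146)*(S(394) - 491051) = (1/35 + 488146)*(-92*394 - 491051) = (1/35 + 488146)*(-36248 - 491051) = (17085111/35)*(-527299) = -9008961945189/35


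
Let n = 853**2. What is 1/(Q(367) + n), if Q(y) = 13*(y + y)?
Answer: 1/737151 ≈ 1.3566e-6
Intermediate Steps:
Q(y) = 26*y (Q(y) = 13*(2*y) = 26*y)
n = 727609
1/(Q(367) + n) = 1/(26*367 + 727609) = 1/(9542 + 727609) = 1/737151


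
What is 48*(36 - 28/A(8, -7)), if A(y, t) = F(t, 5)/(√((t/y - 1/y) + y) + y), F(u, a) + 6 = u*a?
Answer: 81600/41 + 1344*√7/41 ≈ 2077.0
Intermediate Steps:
F(u, a) = -6 + a*u (F(u, a) = -6 + u*a = -6 + a*u)
A(y, t) = (-6 + 5*t)/(y + √(y - 1/y + t/y)) (A(y, t) = (-6 + 5*t)/(√((t/y - 1/y) + y) + y) = (-6 + 5*t)/(√((-1/y + t/y) + y) + y) = (-6 + 5*t)/(√(y - 1/y + t/y) + y) = (-6 + 5*t)/(y + √(y - 1/y + t/y)))
48*(36 - 28/A(8, -7)) = 48*(36 - 28*(8 + √((-1 - 7 + 8²)/8))/(-6 + 5*(-7))) = 48*(36 - 28*(8 + √((-1 - 7 + 64)/8))/(-6 - 35)) = 48*(36 - (-224/41 - 28*√7/41)) = 48*(36 - 28*(-8/41 - √7/41)) = 48*(36 + (224/41 + 28*√7/41)) = 48*(1700/41 + 28*√7/41) = 81600/41 + 1344*√7/41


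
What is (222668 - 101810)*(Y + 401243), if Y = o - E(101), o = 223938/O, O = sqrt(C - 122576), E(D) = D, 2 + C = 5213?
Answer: 48481219836 - 27064698804*I*sqrt(117365)/117365 ≈ 4.8481e+10 - 7.9001e+7*I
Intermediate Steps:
C = 5211 (C = -2 + 5213 = 5211)
O = I*sqrt(117365) (O = sqrt(5211 - 122576) = sqrt(-117365) = I*sqrt(117365) ≈ 342.59*I)
o = -223938*I*sqrt(117365)/117365 (o = 223938/((I*sqrt(117365))) = 223938*(-I*sqrt(117365)/117365) = -223938*I*sqrt(117365)/117365 ≈ -653.67*I)
Y = -101 - 223938*I*sqrt(117365)/117365 (Y = -223938*I*sqrt(117365)/117365 - 1*101 = -223938*I*sqrt(117365)/117365 - 101 = -101 - 223938*I*sqrt(117365)/117365 ≈ -101.0 - 653.67*I)
(222668 - 101810)*(Y + 401243) = (222668 - 101810)*((-101 - 223938*I*sqrt(117365)/117365) + 401243) = 120858*(401142 - 223938*I*sqrt(117365)/117365) = 48481219836 - 27064698804*I*sqrt(117365)/117365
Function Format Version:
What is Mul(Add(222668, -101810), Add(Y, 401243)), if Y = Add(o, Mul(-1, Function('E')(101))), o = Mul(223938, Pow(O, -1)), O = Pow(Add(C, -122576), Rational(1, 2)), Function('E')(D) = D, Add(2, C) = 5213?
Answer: Add(48481219836, Mul(Rational(-27064698804, 117365), I, Pow(117365, Rational(1, 2)))) ≈ Add(4.8481e+10, Mul(-7.9001e+7, I))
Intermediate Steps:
C = 5211 (C = Add(-2, 5213) = 5211)
O = Mul(I, Pow(117365, Rational(1, 2))) (O = Pow(Add(5211, -122576), Rational(1, 2)) = Pow(-117365, Rational(1, 2)) = Mul(I, Pow(117365, Rational(1, 2))) ≈ Mul(342.59, I))
o = Mul(Rational(-223938, 117365), I, Pow(117365, Rational(1, 2))) (o = Mul(223938, Pow(Mul(I, Pow(117365, Rational(1, 2))), -1)) = Mul(223938, Mul(Rational(-1, 117365), I, Pow(117365, Rational(1, 2)))) = Mul(Rational(-223938, 117365), I, Pow(117365, Rational(1, 2))) ≈ Mul(-653.67, I))
Y = Add(-101, Mul(Rational(-223938, 117365), I, Pow(117365, Rational(1, 2)))) (Y = Add(Mul(Rational(-223938, 117365), I, Pow(117365, Rational(1, 2))), Mul(-1, 101)) = Add(Mul(Rational(-223938, 117365), I, Pow(117365, Rational(1, 2))), -101) = Add(-101, Mul(Rational(-223938, 117365), I, Pow(117365, Rational(1, 2)))) ≈ Add(-101.00, Mul(-653.67, I)))
Mul(Add(222668, -101810), Add(Y, 401243)) = Mul(Add(222668, -101810), Add(Add(-101, Mul(Rational(-223938, 117365), I, Pow(117365, Rational(1, 2)))), 401243)) = Mul(120858, Add(401142, Mul(Rational(-223938, 117365), I, Pow(117365, Rational(1, 2))))) = Add(48481219836, Mul(Rational(-27064698804, 117365), I, Pow(117365, Rational(1, 2))))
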